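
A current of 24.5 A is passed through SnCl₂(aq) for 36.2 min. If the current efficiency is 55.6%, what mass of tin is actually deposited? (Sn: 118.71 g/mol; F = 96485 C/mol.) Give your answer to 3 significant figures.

Q = 24.5 × 2172 = 53210 C
n(e⁻) = 53210 / 96485 = 0.5515 mol
Sn²⁺ + 2e⁻ → Sn, so theoretical m(Sn) = 0.2758 × 118.71 = 32.74 g
Actual mass = 55.6% × 32.74 = 18.2 g

18.2 g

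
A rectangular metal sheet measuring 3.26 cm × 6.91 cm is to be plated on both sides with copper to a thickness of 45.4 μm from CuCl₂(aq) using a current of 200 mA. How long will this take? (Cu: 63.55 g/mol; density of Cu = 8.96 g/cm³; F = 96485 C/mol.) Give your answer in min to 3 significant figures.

Plated area = 2 × 3.26 × 6.91 = 45.05 cm²
Volume = 45.05 × 45.4×10⁻⁴ cm = 0.2045 cm³
m(Cu) = 0.2045 × 8.96 = 1.832 g
n(Cu) = 1.832 / 63.55 = 0.02883 mol; n(e⁻) = 2 × 0.02883 = 0.05766 mol
Q = 0.05766 × 96485 = 5563 C
t = 5563 / 0.200 = 27820 s = 464 min

464 min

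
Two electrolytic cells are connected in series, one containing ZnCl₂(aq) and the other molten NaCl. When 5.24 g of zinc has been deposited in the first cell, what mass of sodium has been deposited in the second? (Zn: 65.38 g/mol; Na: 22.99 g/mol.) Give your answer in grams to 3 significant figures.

3.69 g

n(Zn) = 5.24 / 65.38 = 0.08015 mol
Zn²⁺ + 2e⁻ → Zn, so n(e⁻) = 2 × 0.08015 = 0.1603 mol
The cells are in series, so the same charge (and hence the same n(e⁻) = 0.1603 mol) passes through both.
Na⁺ + e⁻ → Na, so n(Na) = 0.1603 mol
m(Na) = 0.1603 × 22.99 = 3.69 g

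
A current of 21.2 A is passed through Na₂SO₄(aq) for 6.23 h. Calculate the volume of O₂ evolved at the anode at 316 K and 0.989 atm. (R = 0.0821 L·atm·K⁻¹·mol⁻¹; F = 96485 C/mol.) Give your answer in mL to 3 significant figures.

Q = It = 21.2 × 22428 = 4.755×10^5 C
n(e⁻) = 4.755×10^5 / 96485 = 4.928 mol
2H₂O → O₂ + 4H⁺ + 4e⁻, so n(O₂) = 4.928 / 4 = 1.232 mol
V = nRT/P = 1.232 × 0.0821 × 316 / 0.989 = 32.32 L
= 32300 mL

32300 mL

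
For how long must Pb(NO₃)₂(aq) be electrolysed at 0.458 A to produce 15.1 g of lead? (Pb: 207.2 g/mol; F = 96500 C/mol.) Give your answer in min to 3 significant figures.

n(Pb) = 15.1 / 207.2 = 0.07288 mol
Pb²⁺ + 2e⁻ → Pb, so n(e⁻) = 2 × 0.07288 = 0.1458 mol
Q = 0.1458 × 96500 = 14070 C
t = Q / I = 14070 / 0.458 = 30720 s = 512 min

512 min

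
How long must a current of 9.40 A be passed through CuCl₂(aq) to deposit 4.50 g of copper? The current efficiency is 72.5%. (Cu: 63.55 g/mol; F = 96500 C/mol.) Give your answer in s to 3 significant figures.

2010 s

n(Cu) = 4.50 / 63.55 = 0.07081 mol
Cu²⁺ + 2e⁻ → Cu, so n(e⁻) = 2 × 0.07081 = 0.1416 mol
Q = 0.1416 × 96500 / 0.725 = 18850 C
t = Q / I = 18850 / 9.40 = 2005 s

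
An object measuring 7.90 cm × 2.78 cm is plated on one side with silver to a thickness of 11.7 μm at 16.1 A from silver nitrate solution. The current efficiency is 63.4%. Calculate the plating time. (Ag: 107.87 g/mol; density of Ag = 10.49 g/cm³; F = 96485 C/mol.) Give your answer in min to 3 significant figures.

Plated area = 7.90 × 2.78 = 21.96 cm²
Volume = 21.96 × 11.7×10⁻⁴ cm = 0.02569 cm³
m(Ag) = 0.02569 × 10.49 = 0.2695 g
n(Ag) = 0.2695 / 107.87 = 0.002498 mol; n(e⁻) = 0.002498 mol
Q = 0.002498 × 96485 / 0.634 = 380.2 C
t = 380.2 / 16.1 = 23.61 s = 0.394 min

0.394 min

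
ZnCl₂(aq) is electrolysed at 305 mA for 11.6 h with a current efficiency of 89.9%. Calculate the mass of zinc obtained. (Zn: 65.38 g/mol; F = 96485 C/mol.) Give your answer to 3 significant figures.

3.88 g

Q = 0.305 × 41760 = 12740 C
n(e⁻) = 12740 / 96485 = 0.1320 mol
Zn²⁺ + 2e⁻ → Zn, so theoretical m(Zn) = 0.06600 × 65.38 = 4.315 g
Actual mass = 89.9% × 4.315 = 3.88 g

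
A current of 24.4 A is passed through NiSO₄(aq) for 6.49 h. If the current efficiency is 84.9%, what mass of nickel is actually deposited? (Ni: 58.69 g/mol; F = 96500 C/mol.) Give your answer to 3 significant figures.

147 g

Q = 24.4 × 23364 = 5.701×10^5 C
n(e⁻) = 5.701×10^5 / 96500 = 5.908 mol
Ni²⁺ + 2e⁻ → Ni, so theoretical m(Ni) = 2.954 × 58.69 = 173.4 g
Actual mass = 84.9% × 173.4 = 147 g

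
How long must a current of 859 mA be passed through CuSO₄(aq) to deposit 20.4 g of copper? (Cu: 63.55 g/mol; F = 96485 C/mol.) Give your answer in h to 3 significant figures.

n(Cu) = 20.4 / 63.55 = 0.3210 mol
Cu²⁺ + 2e⁻ → Cu, so n(e⁻) = 2 × 0.3210 = 0.6420 mol
Q = 0.6420 × 96485 = 61940 C
t = Q / I = 61940 / 0.859 = 72110 s = 20.0 h

20.0 h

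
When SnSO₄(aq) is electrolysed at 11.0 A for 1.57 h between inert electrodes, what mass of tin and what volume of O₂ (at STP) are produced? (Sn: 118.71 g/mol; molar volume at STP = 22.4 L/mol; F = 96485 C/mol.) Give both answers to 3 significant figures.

Q = 11.0 × 5652 = 62170 C; n(e⁻) = 62170 / 96485 = 0.6443 mol
Cathode: Sn²⁺ + 2e⁻ → Sn → n(Sn) = 0.6443/2 = 0.3222 mol → 38.2 g
Anode: 2H₂O → O₂ + 4H⁺ + 4e⁻ → n(O₂) = 0.6443/4 = 0.1611 mol → 3.61 L

38.2 g Sn; 3.61 L O₂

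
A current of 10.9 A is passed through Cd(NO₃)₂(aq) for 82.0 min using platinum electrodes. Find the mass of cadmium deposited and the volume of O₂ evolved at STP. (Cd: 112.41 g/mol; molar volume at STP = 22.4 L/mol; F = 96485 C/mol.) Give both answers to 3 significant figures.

Q = 10.9 × 4920 = 53630 C; n(e⁻) = 53630 / 96485 = 0.5558 mol
Cathode: Cd²⁺ + 2e⁻ → Cd → n(Cd) = 0.5558/2 = 0.2779 mol → 31.2 g
Anode: 2H₂O → O₂ + 4H⁺ + 4e⁻ → n(O₂) = 0.5558/4 = 0.1390 mol → 3.11 L

31.2 g Cd; 3.11 L O₂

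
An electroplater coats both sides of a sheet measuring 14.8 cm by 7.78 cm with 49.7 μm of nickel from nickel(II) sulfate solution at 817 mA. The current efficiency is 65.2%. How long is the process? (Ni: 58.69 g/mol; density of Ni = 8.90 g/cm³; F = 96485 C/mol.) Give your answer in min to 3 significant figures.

1050 min

Plated area = 2 × 14.8 × 7.78 = 230.3 cm²
Volume = 230.3 × 49.7×10⁻⁴ cm = 1.145 cm³
m(Ni) = 1.145 × 8.90 = 10.19 g
n(Ni) = 10.19 / 58.69 = 0.1736 mol; n(e⁻) = 2 × 0.1736 = 0.3472 mol
Q = 0.3472 × 96485 / 0.652 = 51380 C
t = 51380 / 0.817 = 62890 s = 1050 min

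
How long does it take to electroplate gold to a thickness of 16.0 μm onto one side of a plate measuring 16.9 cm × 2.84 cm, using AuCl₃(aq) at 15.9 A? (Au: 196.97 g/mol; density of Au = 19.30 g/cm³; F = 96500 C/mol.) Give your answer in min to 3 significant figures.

2.28 min

Plated area = 16.9 × 2.84 = 48.00 cm²
Volume = 48.00 × 16.0×10⁻⁴ cm = 0.07680 cm³
m(Au) = 0.07680 × 19.30 = 1.482 g
n(Au) = 1.482 / 196.97 = 0.007524 mol; n(e⁻) = 3 × 0.007524 = 0.02257 mol
Q = 0.02257 × 96500 = 2178 C
t = 2178 / 15.9 = 137.0 s = 2.28 min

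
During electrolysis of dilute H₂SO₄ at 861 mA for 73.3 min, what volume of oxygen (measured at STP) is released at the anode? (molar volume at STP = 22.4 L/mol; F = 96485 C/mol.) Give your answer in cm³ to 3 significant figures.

Charge passed = 0.861 × 4398 = 3787 C
Moles of electrons = 3787 / 96485 = 0.03925 mol
2H₂O → O₂ + 4H⁺ + 4e⁻, so n(O₂) = 0.03925 / 4 = 0.009813 mol
V = 0.009813 × 22.4 = 0.2198 L
= 220 cm³

220 cm³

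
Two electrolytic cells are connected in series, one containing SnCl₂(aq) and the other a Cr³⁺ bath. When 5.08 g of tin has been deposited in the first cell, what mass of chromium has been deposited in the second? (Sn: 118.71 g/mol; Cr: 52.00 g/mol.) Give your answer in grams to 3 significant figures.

n(Sn) = 5.08 / 118.71 = 0.04279 mol
Sn²⁺ + 2e⁻ → Sn, so n(e⁻) = 2 × 0.04279 = 0.08558 mol
The cells are in series, so the same charge (and hence the same n(e⁻) = 0.08558 mol) passes through both.
Cr³⁺ + 3e⁻ → Cr, so n(Cr) = 0.08558 / 3 = 0.02853 mol
m(Cr) = 0.02853 × 52.00 = 1.48 g

1.48 g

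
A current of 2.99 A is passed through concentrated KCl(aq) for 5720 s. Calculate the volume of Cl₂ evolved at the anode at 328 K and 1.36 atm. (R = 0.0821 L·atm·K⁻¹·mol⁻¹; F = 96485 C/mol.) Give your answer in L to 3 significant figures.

Q = It = 2.99 × 5720 = 17100 C
n(e⁻) = Q/F = 17100/96485 = 0.1772 mol
2Cl⁻ → Cl₂ + 2e⁻, so n(Cl₂) = 0.1772 / 2 = 0.08860 mol
V = nRT/P = 0.08860 × 0.0821 × 328 / 1.36 = 1.754 L

1.75 L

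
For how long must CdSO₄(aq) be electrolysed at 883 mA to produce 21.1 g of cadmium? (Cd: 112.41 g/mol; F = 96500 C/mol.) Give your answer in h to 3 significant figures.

n(Cd) = 21.1 / 112.41 = 0.1877 mol
Cd²⁺ + 2e⁻ → Cd, so n(e⁻) = 2 × 0.1877 = 0.3754 mol
Q = 0.3754 × 96500 = 36230 C
t = Q / I = 36230 / 0.883 = 41030 s = 11.4 h

11.4 h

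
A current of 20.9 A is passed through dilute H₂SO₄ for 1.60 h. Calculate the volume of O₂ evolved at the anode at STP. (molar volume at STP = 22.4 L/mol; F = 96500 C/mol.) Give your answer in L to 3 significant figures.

Q = It = 20.9 × 5760 = 1.204×10^5 C
Moles of electrons = 1.204×10^5 / 96500 = 1.248 mol
2H₂O → O₂ + 4H⁺ + 4e⁻, so n(O₂) = 1.248 / 4 = 0.3120 mol
V = 0.3120 × 22.4 = 6.989 L

6.99 L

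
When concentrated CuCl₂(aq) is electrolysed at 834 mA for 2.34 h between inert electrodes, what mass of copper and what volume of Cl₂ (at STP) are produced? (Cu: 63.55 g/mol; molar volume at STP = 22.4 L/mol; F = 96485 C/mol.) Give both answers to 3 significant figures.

2.31 g Cu; 0.816 L Cl₂

Q = 0.834 × 8424 = 7026 C; n(e⁻) = 7026 / 96485 = 0.07282 mol
Cathode: Cu²⁺ + 2e⁻ → Cu → n(Cu) = 0.07282/2 = 0.03641 mol → 2.31 g
Anode: 2Cl⁻ → Cl₂ + 2e⁻ → n(Cl₂) = 0.07282/2 = 0.03641 mol → 0.816 L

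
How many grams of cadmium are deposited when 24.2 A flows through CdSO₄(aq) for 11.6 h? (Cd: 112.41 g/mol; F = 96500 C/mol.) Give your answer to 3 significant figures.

Q = It = 24.2 × 41760 = 1.011×10^6 C
n(e⁻) = 1.011×10^6 / 96500 = 10.48 mol
Cd²⁺ + 2e⁻ → Cd, so n(Cd) = 10.48 / 2 = 5.240 mol
m = 5.240 × 112.41 = 589 g

589 g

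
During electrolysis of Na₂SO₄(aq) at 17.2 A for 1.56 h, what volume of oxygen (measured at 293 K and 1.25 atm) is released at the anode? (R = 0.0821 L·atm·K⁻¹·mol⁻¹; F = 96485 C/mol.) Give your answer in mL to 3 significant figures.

4820 mL

Q = It = 17.2 × 5616 = 96600 C
n(e⁻) = 96600 / 96485 = 1.001 mol
2H₂O → O₂ + 4H⁺ + 4e⁻, so n(O₂) = 1.001 / 4 = 0.2503 mol
V = nRT/P = 0.2503 × 0.0821 × 293 / 1.25 = 4.817 L
= 4820 mL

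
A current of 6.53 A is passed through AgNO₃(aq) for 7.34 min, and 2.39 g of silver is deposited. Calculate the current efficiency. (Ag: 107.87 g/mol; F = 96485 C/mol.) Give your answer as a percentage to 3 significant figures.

Q = 6.53 × 440.4 = 2876 C
n(e⁻) = 2876 / 96485 = 0.02981 mol
Ag⁺ + e⁻ → Ag, so theoretical n(Ag) = 0.02981 mol → 3.216 g
Efficiency = 2.39 / 3.216 = 0.7432 = 74.3%

74.3%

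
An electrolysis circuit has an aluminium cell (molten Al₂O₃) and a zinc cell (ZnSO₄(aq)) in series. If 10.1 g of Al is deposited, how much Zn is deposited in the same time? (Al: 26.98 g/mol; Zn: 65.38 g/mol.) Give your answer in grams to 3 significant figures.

36.7 g

n(Al) = 10.1 / 26.98 = 0.3744 mol
Al³⁺ + 3e⁻ → Al, so n(e⁻) = 3 × 0.3744 = 1.123 mol
Same current for the same time ⇒ same n(e⁻) = 1.123 mol in both cells.
Zn²⁺ + 2e⁻ → Zn, so n(Zn) = 1.123 / 2 = 0.5615 mol
m(Zn) = 0.5615 × 65.38 = 36.7 g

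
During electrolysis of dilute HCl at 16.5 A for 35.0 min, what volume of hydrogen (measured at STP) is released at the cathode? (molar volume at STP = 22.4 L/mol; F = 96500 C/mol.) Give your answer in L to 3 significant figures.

Charge passed = 16.5 × 2100 = 34650 C
Moles of electrons = 34650 / 96500 = 0.3591 mol
2H⁺ + 2e⁻ → H₂, so n(H₂) = 0.3591 / 2 = 0.1796 mol
V = 0.1796 × 22.4 = 4.023 L

4.02 L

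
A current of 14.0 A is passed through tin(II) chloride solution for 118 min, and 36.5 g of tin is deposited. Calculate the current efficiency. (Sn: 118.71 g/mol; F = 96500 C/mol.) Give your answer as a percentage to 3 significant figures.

Q = 14.0 × 7080 = 99120 C
n(e⁻) = 99120 / 96500 = 1.027 mol
Sn²⁺ + 2e⁻ → Sn, so theoretical n(Sn) = 0.5135 mol → 60.96 g
Efficiency = 36.5 / 60.96 = 0.5988 = 59.9%

59.9%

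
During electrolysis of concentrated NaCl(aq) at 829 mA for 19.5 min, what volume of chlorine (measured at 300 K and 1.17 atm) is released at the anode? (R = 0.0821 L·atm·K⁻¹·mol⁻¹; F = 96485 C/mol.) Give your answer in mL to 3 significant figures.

106 mL

Charge passed = 0.829 × 1170 = 969.9 C
Moles of electrons = 969.9 / 96485 = 0.01005 mol
2Cl⁻ → Cl₂ + 2e⁻, so n(Cl₂) = 0.01005 / 2 = 0.005025 mol
V = nRT/P = 0.005025 × 0.0821 × 300 / 1.17 = 0.1058 L
= 106 mL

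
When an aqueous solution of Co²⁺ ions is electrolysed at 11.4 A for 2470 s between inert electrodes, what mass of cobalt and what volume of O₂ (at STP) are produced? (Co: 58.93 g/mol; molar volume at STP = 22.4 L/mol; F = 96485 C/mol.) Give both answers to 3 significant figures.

Q = 11.4 × 2470 = 28160 C; n(e⁻) = 28160 / 96485 = 0.2919 mol
Cathode: Co²⁺ + 2e⁻ → Co → n(Co) = 0.2919/2 = 0.1460 mol → 8.60 g
Anode: 2H₂O → O₂ + 4H⁺ + 4e⁻ → n(O₂) = 0.2919/4 = 0.07298 mol → 1.63 L

8.60 g Co; 1.63 L O₂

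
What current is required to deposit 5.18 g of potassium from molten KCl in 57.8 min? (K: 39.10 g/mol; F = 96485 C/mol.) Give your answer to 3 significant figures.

3.69 A

n(K) = 5.18 / 39.10 = 0.1325 mol
K⁺ + e⁻ → K, so n(e⁻) = 0.1325 mol
Q = 0.1325 × 96485 = 12780 C
I = Q / t = 12780 / 3468 s = 3.69 A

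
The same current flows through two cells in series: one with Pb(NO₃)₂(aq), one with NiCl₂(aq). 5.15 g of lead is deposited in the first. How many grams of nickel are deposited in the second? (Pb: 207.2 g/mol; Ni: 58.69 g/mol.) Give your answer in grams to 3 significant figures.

1.46 g

n(Pb) = 5.15 / 207.2 = 0.02486 mol
Pb²⁺ + 2e⁻ → Pb, so n(e⁻) = 2 × 0.02486 = 0.04972 mol
The cells are in series, so the same charge (and hence the same n(e⁻) = 0.04972 mol) passes through both.
Ni²⁺ + 2e⁻ → Ni, so n(Ni) = 0.04972 / 2 = 0.02486 mol
m(Ni) = 0.02486 × 58.69 = 1.46 g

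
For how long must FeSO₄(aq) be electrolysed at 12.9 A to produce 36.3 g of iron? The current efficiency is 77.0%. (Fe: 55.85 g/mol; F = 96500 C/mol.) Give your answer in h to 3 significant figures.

n(Fe) = 36.3 / 55.85 = 0.6500 mol
Fe²⁺ + 2e⁻ → Fe, so n(e⁻) = 2 × 0.6500 = 1.300 mol
Q = 1.300 × 96500 / 0.770 = 1.629×10^5 C
t = Q / I = 1.629×10^5 / 12.9 = 12630 s = 3.51 h

3.51 h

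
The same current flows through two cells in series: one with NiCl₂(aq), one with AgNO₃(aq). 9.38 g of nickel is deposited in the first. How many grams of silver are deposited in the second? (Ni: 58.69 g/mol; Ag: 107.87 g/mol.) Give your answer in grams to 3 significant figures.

34.5 g

n(Ni) = 9.38 / 58.69 = 0.1598 mol
Ni²⁺ + 2e⁻ → Ni, so n(e⁻) = 2 × 0.1598 = 0.3196 mol
The cells are in series, so the same charge (and hence the same n(e⁻) = 0.3196 mol) passes through both.
Ag⁺ + e⁻ → Ag, so n(Ag) = 0.3196 mol
m(Ag) = 0.3196 × 107.87 = 34.5 g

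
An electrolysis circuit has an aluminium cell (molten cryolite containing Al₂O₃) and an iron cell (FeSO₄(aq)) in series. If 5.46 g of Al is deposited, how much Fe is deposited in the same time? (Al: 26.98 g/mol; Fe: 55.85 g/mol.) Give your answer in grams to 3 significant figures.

n(Al) = 5.46 / 26.98 = 0.2024 mol
Al³⁺ + 3e⁻ → Al, so n(e⁻) = 3 × 0.2024 = 0.6072 mol
In series, the same 0.6072 mol of electrons flows through the second cell.
Fe²⁺ + 2e⁻ → Fe, so n(Fe) = 0.6072 / 2 = 0.3036 mol
m(Fe) = 0.3036 × 55.85 = 17.0 g

17.0 g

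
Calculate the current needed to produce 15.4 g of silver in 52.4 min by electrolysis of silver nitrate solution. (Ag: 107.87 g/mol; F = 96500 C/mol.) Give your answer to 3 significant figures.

n(Ag) = 15.4 / 107.87 = 0.1428 mol
Ag⁺ + e⁻ → Ag, so n(e⁻) = 0.1428 mol
Q = 0.1428 × 96500 = 13780 C
I = Q / t = 13780 / 3144 s = 4.38 A

4.38 A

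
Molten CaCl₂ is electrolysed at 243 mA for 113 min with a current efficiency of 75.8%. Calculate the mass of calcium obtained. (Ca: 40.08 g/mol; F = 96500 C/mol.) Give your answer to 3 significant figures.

0.259 g

Q = 0.243 × 6780 = 1648 C
n(e⁻) = 1648 / 96500 = 0.01708 mol
Ca²⁺ + 2e⁻ → Ca, so theoretical m(Ca) = 0.008540 × 40.08 = 0.3423 g
Actual mass = 75.8% × 0.3423 = 0.259 g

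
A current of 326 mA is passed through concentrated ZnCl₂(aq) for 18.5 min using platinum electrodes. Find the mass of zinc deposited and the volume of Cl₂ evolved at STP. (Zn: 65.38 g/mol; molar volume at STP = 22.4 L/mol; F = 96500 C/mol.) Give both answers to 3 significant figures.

Q = 0.326 × 1110 = 361.9 C; n(e⁻) = 361.9 / 96500 = 0.003750 mol
Cathode: Zn²⁺ + 2e⁻ → Zn → n(Zn) = 0.003750/2 = 0.001875 mol → 0.123 g
Anode: 2Cl⁻ → Cl₂ + 2e⁻ → n(Cl₂) = 0.003750/2 = 0.001875 mol → 0.0420 L

0.123 g Zn; 0.0420 L Cl₂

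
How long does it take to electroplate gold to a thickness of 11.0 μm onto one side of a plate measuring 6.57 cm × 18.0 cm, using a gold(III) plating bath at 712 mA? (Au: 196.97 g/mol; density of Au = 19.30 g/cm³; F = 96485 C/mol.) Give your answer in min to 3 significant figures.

86.4 min

Plated area = 6.57 × 18.0 = 118.3 cm²
Volume = 118.3 × 11.0×10⁻⁴ cm = 0.1301 cm³
m(Au) = 0.1301 × 19.30 = 2.511 g
n(Au) = 2.511 / 196.97 = 0.01275 mol; n(e⁻) = 3 × 0.01275 = 0.03825 mol
Q = 0.03825 × 96485 = 3691 C
t = 3691 / 0.712 = 5184 s = 86.4 min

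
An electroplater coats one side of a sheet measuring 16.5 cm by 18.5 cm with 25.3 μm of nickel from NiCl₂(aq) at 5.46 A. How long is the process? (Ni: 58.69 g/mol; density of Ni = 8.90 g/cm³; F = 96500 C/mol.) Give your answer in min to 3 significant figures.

69.0 min

Plated area = 16.5 × 18.5 = 305.3 cm²
Volume = 305.3 × 25.3×10⁻⁴ cm = 0.7724 cm³
m(Ni) = 0.7724 × 8.90 = 6.874 g
n(Ni) = 6.874 / 58.69 = 0.1171 mol; n(e⁻) = 2 × 0.1171 = 0.2342 mol
Q = 0.2342 × 96500 = 22600 C
t = 22600 / 5.46 = 4139 s = 69.0 min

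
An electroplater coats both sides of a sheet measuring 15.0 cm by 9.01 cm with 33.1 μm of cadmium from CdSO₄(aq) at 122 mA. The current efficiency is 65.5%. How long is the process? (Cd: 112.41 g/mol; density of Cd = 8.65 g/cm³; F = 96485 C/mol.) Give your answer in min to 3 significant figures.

Plated area = 2 × 15.0 × 9.01 = 270.3 cm²
Volume = 270.3 × 33.1×10⁻⁴ cm = 0.8947 cm³
m(Cd) = 0.8947 × 8.65 = 7.739 g
n(Cd) = 7.739 / 112.41 = 0.06885 mol; n(e⁻) = 2 × 0.06885 = 0.1377 mol
Q = 0.1377 × 96485 / 0.655 = 20280 C
t = 20280 / 0.122 = 1.662×10^5 s = 2770 min

2770 min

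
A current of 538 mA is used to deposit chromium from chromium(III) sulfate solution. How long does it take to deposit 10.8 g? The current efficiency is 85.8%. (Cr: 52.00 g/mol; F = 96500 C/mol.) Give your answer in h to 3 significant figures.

36.2 h

n(Cr) = 10.8 / 52.00 = 0.2077 mol
Cr³⁺ + 3e⁻ → Cr, so n(e⁻) = 3 × 0.2077 = 0.6231 mol
Q = 0.6231 × 96500 / 0.858 = 70080 C
t = Q / I = 70080 / 0.538 = 1.303×10^5 s = 36.2 h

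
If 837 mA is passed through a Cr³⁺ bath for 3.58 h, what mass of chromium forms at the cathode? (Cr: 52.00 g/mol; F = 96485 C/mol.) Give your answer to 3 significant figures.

1.94 g

Q = 0.837 A × 12888 s = 10790 C
n(e⁻) = Q/F = 10790/96485 = 0.1118 mol
Cr³⁺ + 3e⁻ → Cr, so n(Cr) = 0.1118 / 3 = 0.03727 mol
m = 0.03727 × 52.00 = 1.94 g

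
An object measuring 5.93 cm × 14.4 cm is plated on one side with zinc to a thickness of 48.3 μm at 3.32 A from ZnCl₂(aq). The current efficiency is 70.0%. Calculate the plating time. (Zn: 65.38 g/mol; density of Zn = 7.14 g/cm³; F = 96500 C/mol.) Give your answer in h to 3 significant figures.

1.04 h

Plated area = 5.93 × 14.4 = 85.39 cm²
Volume = 85.39 × 48.3×10⁻⁴ cm = 0.4124 cm³
m(Zn) = 0.4124 × 7.14 = 2.945 g
n(Zn) = 2.945 / 65.38 = 0.04504 mol; n(e⁻) = 2 × 0.04504 = 0.09008 mol
Q = 0.09008 × 96500 / 0.700 = 12420 C
t = 12420 / 3.32 = 3741 s = 1.04 h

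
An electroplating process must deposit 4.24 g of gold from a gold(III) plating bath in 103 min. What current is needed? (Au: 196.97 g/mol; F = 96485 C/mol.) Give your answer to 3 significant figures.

n(Au) = 4.24 / 196.97 = 0.02153 mol
Au³⁺ + 3e⁻ → Au, so n(e⁻) = 3 × 0.02153 = 0.06459 mol
Q = 0.06459 × 96485 = 6232 C
I = Q / t = 6232 / 6180 s = 1.01 A

1.01 A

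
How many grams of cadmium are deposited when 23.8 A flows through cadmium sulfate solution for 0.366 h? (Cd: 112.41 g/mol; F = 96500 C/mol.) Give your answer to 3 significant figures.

Charge passed = 23.8 × 1317.6 = 31360 C
Moles of electrons = 31360 / 96500 = 0.3250 mol
Cd²⁺ + 2e⁻ → Cd, so n(Cd) = 0.3250 / 2 = 0.1625 mol
m = 0.1625 × 112.41 = 18.3 g

18.3 g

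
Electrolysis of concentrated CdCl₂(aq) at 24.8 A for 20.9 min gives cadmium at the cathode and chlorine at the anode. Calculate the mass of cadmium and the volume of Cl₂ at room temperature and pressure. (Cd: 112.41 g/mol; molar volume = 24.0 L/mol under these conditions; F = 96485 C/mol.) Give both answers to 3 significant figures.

Q = 24.8 × 1254 = 31100 C; n(e⁻) = 31100 / 96485 = 0.3223 mol
Cathode: Cd²⁺ + 2e⁻ → Cd → n(Cd) = 0.3223/2 = 0.1612 mol → 18.1 g
Anode: 2Cl⁻ → Cl₂ + 2e⁻ → n(Cl₂) = 0.3223/2 = 0.1612 mol → 3.87 L

18.1 g Cd; 3.87 L Cl₂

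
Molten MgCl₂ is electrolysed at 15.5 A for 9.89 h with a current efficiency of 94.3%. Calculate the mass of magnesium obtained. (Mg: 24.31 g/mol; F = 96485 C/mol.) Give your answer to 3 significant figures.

65.6 g

Q = 15.5 × 35604 = 5.519×10^5 C
n(e⁻) = 5.519×10^5 / 96485 = 5.720 mol
Mg²⁺ + 2e⁻ → Mg, so theoretical m(Mg) = 2.860 × 24.31 = 69.53 g
Actual mass = 94.3% × 69.53 = 65.6 g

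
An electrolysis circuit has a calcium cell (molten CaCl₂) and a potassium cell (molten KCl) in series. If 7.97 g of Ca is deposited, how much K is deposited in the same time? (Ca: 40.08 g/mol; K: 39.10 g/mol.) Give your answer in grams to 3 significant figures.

15.6 g

n(Ca) = 7.97 / 40.08 = 0.1989 mol
Ca²⁺ + 2e⁻ → Ca, so n(e⁻) = 2 × 0.1989 = 0.3978 mol
The cells are in series, so the same charge (and hence the same n(e⁻) = 0.3978 mol) passes through both.
K⁺ + e⁻ → K, so n(K) = 0.3978 mol
m(K) = 0.3978 × 39.10 = 15.6 g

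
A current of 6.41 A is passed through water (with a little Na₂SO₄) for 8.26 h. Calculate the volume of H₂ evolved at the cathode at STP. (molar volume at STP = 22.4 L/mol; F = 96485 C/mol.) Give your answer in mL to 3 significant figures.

Q = 6.41 A × 29736 s = 1.906×10^5 C
n(e⁻) = 1.906×10^5 / 96485 = 1.975 mol
2H⁺ + 2e⁻ → H₂, so n(H₂) = 1.975 / 2 = 0.9875 mol
V = 0.9875 × 22.4 = 22.12 L
= 22100 mL

22100 mL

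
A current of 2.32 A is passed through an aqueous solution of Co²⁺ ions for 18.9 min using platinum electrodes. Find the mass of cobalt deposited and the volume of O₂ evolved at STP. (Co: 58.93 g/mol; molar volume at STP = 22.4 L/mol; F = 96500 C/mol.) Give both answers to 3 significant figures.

Q = 2.32 × 1134 = 2631 C; n(e⁻) = 2631 / 96500 = 0.02726 mol
Cathode: Co²⁺ + 2e⁻ → Co → n(Co) = 0.02726/2 = 0.01363 mol → 0.803 g
Anode: 2H₂O → O₂ + 4H⁺ + 4e⁻ → n(O₂) = 0.02726/4 = 0.006815 mol → 0.153 L

0.803 g Co; 0.153 L O₂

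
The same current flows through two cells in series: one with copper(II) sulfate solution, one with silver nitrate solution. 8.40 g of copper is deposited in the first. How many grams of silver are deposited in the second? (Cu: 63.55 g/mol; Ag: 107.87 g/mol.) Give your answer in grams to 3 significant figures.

n(Cu) = 8.40 / 63.55 = 0.1322 mol
Cu²⁺ + 2e⁻ → Cu, so n(e⁻) = 2 × 0.1322 = 0.2644 mol
Since the cells are in series, n(e⁻) in the Ag cell is also 0.2644 mol.
Ag⁺ + e⁻ → Ag, so n(Ag) = 0.2644 mol
m(Ag) = 0.2644 × 107.87 = 28.5 g

28.5 g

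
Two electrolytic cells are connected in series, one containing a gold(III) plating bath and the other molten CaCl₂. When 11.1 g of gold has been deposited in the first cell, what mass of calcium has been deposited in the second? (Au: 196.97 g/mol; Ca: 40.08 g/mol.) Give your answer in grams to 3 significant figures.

n(Au) = 11.1 / 196.97 = 0.05635 mol
Au³⁺ + 3e⁻ → Au, so n(e⁻) = 3 × 0.05635 = 0.1691 mol
Since the cells are in series, n(e⁻) in the Ca cell is also 0.1691 mol.
Ca²⁺ + 2e⁻ → Ca, so n(Ca) = 0.1691 / 2 = 0.08455 mol
m(Ca) = 0.08455 × 40.08 = 3.39 g

3.39 g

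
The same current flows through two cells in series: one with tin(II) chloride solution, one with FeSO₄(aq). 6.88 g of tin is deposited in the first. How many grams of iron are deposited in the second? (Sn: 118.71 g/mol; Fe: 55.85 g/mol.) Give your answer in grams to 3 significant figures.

3.24 g

n(Sn) = 6.88 / 118.71 = 0.05796 mol
Sn²⁺ + 2e⁻ → Sn, so n(e⁻) = 2 × 0.05796 = 0.1159 mol
The cells are in series, so the same charge (and hence the same n(e⁻) = 0.1159 mol) passes through both.
Fe²⁺ + 2e⁻ → Fe, so n(Fe) = 0.1159 / 2 = 0.05795 mol
m(Fe) = 0.05795 × 55.85 = 3.24 g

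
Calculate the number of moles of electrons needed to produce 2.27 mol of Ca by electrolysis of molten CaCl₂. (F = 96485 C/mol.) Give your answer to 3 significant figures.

Ca²⁺ + 2e⁻ → Ca, so n(e⁻) = 2 × 2.27 = 4.540 mol

4.54 mol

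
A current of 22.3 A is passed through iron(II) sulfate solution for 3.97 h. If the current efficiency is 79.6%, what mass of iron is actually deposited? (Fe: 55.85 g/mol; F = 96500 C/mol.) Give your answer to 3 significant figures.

Q = 22.3 × 14292 = 3.187×10^5 C
n(e⁻) = 3.187×10^5 / 96500 = 3.303 mol
Fe²⁺ + 2e⁻ → Fe, so theoretical m(Fe) = 1.652 × 55.85 = 92.26 g
Actual mass = 79.6% × 92.26 = 73.4 g

73.4 g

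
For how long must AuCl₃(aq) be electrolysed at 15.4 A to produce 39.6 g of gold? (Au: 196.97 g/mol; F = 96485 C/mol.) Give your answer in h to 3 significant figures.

n(Au) = 39.6 / 196.97 = 0.2010 mol
Au³⁺ + 3e⁻ → Au, so n(e⁻) = 3 × 0.2010 = 0.6030 mol
Q = 0.6030 × 96485 = 58180 C
t = Q / I = 58180 / 15.4 = 3778 s = 1.05 h

1.05 h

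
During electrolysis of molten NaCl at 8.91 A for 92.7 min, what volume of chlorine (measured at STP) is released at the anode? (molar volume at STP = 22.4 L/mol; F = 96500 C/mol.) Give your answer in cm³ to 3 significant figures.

Q = 8.91 A × 5562 s = 49560 C
n(e⁻) = Q/F = 49560/96500 = 0.5136 mol
2Cl⁻ → Cl₂ + 2e⁻, so n(Cl₂) = 0.5136 / 2 = 0.2568 mol
V = 0.2568 × 22.4 = 5.752 L
= 5750 cm³

5750 cm³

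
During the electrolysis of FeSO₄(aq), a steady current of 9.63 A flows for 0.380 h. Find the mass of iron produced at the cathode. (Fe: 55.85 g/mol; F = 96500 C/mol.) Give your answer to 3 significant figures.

3.81 g

Q = It = 9.63 × 1368 = 13170 C
n(e⁻) = Q/F = 13170/96500 = 0.1365 mol
Fe²⁺ + 2e⁻ → Fe, so n(Fe) = 0.1365 / 2 = 0.06825 mol
m = 0.06825 × 55.85 = 3.81 g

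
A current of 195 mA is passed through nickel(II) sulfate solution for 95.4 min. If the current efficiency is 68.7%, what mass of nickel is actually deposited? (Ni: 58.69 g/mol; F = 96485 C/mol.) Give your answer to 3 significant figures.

Q = 0.195 × 5724 = 1116 C
n(e⁻) = 1116 / 96485 = 0.01157 mol
Ni²⁺ + 2e⁻ → Ni, so theoretical m(Ni) = 0.005785 × 58.69 = 0.3395 g
Actual mass = 68.7% × 0.3395 = 0.233 g

0.233 g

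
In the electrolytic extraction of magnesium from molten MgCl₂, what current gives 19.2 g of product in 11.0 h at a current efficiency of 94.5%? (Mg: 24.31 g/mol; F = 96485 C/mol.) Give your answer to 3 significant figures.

n(Mg) = 19.2 / 24.31 = 0.7898 mol
Mg²⁺ + 2e⁻ → Mg, so n(e⁻) = 2 × 0.7898 = 1.580 mol
Q = 1.580 × 96485 / 0.945 = 1.613×10^5 C
I = Q / t = 1.613×10^5 / 39600 s = 4.07 A

4.07 A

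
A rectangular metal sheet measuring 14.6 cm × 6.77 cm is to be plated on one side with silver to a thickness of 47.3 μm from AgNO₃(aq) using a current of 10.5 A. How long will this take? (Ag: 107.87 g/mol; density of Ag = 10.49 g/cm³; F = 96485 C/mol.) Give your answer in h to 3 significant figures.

0.116 h

Plated area = 14.6 × 6.77 = 98.84 cm²
Volume = 98.84 × 47.3×10⁻⁴ cm = 0.4675 cm³
m(Ag) = 0.4675 × 10.49 = 4.904 g
n(Ag) = 4.904 / 107.87 = 0.04546 mol; n(e⁻) = 0.04546 mol
Q = 0.04546 × 96485 = 4386 C
t = 4386 / 10.5 = 417.7 s = 0.116 h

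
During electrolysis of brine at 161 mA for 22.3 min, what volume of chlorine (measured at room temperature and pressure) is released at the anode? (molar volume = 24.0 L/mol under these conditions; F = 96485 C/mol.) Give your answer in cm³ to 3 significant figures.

26.8 cm³

Charge passed = 0.161 × 1338 = 215.4 C
n(e⁻) = Q/F = 215.4/96485 = 0.002232 mol
2Cl⁻ → Cl₂ + 2e⁻, so n(Cl₂) = 0.002232 / 2 = 0.001116 mol
V = 0.001116 × 24.0 = 0.02678 L
= 26.8 cm³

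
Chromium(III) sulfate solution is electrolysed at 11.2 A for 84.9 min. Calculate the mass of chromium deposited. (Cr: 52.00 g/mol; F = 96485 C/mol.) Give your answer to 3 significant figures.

Charge passed = 11.2 × 5094 = 57050 C
n(e⁻) = 57050 / 96485 = 0.5913 mol
Cr³⁺ + 3e⁻ → Cr, so n(Cr) = 0.5913 / 3 = 0.1971 mol
m = 0.1971 × 52.00 = 10.2 g

10.2 g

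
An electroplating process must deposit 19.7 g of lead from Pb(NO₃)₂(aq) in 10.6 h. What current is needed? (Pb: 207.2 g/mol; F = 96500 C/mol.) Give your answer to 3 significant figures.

n(Pb) = 19.7 / 207.2 = 0.09508 mol
Pb²⁺ + 2e⁻ → Pb, so n(e⁻) = 2 × 0.09508 = 0.1902 mol
Q = 0.1902 × 96500 = 18350 C
I = Q / t = 18350 / 38160 s = 0.481 A

0.481 A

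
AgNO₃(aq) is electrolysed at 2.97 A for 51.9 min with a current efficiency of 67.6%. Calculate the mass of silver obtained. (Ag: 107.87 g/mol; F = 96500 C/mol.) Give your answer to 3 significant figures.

Q = 2.97 × 3114 = 9249 C
n(e⁻) = 9249 / 96500 = 0.09584 mol
Ag⁺ + e⁻ → Ag, so theoretical m(Ag) = 0.09584 × 107.87 = 10.34 g
Actual mass = 67.6% × 10.34 = 6.99 g

6.99 g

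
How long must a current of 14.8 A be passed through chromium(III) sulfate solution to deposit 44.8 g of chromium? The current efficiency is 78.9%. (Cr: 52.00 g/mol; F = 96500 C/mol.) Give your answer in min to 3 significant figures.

356 min

n(Cr) = 44.8 / 52.00 = 0.8615 mol
Cr³⁺ + 3e⁻ → Cr, so n(e⁻) = 3 × 0.8615 = 2.585 mol
Q = 2.585 × 96500 / 0.789 = 3.162×10^5 C
t = Q / I = 3.162×10^5 / 14.8 = 21360 s = 356 min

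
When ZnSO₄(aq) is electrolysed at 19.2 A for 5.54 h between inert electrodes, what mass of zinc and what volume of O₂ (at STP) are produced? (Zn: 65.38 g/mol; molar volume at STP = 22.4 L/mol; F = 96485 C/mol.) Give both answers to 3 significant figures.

130 g Zn; 22.2 L O₂

Q = 19.2 × 19944 = 3.829×10^5 C; n(e⁻) = 3.829×10^5 / 96485 = 3.968 mol
Cathode: Zn²⁺ + 2e⁻ → Zn → n(Zn) = 3.968/2 = 1.984 mol → 130 g
Anode: 2H₂O → O₂ + 4H⁺ + 4e⁻ → n(O₂) = 3.968/4 = 0.9920 mol → 22.2 L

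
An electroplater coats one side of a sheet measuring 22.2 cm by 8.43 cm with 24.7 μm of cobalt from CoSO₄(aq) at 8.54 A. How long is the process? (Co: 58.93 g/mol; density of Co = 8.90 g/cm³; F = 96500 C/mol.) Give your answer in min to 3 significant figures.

26.3 min

Plated area = 22.2 × 8.43 = 187.1 cm²
Volume = 187.1 × 24.7×10⁻⁴ cm = 0.4621 cm³
m(Co) = 0.4621 × 8.90 = 4.113 g
n(Co) = 4.113 / 58.93 = 0.06979 mol; n(e⁻) = 2 × 0.06979 = 0.1396 mol
Q = 0.1396 × 96500 = 13470 C
t = 13470 / 8.54 = 1577 s = 26.3 min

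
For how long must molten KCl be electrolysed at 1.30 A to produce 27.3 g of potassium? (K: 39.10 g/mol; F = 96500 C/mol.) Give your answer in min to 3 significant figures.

864 min

n(K) = 27.3 / 39.10 = 0.6982 mol
K⁺ + e⁻ → K, so n(e⁻) = 0.6982 mol
Q = 0.6982 × 96500 = 67380 C
t = Q / I = 67380 / 1.30 = 51830 s = 864 min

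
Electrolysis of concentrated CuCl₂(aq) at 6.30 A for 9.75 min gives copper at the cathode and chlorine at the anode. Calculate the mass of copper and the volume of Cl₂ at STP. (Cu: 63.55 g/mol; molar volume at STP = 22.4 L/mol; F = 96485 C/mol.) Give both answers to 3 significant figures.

Q = 6.30 × 585 = 3686 C; n(e⁻) = 3686 / 96485 = 0.03820 mol
Cathode: Cu²⁺ + 2e⁻ → Cu → n(Cu) = 0.03820/2 = 0.01910 mol → 1.21 g
Anode: 2Cl⁻ → Cl₂ + 2e⁻ → n(Cl₂) = 0.03820/2 = 0.01910 mol → 0.428 L

1.21 g Cu; 0.428 L Cl₂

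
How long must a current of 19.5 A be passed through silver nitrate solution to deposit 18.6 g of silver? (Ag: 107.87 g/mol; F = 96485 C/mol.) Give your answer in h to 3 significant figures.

0.237 h

n(Ag) = 18.6 / 107.87 = 0.1724 mol
Ag⁺ + e⁻ → Ag, so n(e⁻) = 0.1724 mol
Q = 0.1724 × 96485 = 16630 C
t = Q / I = 16630 / 19.5 = 852.8 s = 0.237 h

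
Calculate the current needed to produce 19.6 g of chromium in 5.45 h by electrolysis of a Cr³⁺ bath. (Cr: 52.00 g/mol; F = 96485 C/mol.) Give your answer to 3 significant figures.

n(Cr) = 19.6 / 52.00 = 0.3769 mol
Cr³⁺ + 3e⁻ → Cr, so n(e⁻) = 3 × 0.3769 = 1.131 mol
Q = 1.131 × 96485 = 1.091×10^5 C
I = Q / t = 1.091×10^5 / 19620 s = 5.56 A

5.56 A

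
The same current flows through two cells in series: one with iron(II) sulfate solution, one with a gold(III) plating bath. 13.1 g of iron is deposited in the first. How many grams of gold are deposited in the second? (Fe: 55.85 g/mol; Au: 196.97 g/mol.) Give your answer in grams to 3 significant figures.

n(Fe) = 13.1 / 55.85 = 0.2346 mol
Fe²⁺ + 2e⁻ → Fe, so n(e⁻) = 2 × 0.2346 = 0.4692 mol
The cells are in series, so the same charge (and hence the same n(e⁻) = 0.4692 mol) passes through both.
Au³⁺ + 3e⁻ → Au, so n(Au) = 0.4692 / 3 = 0.1564 mol
m(Au) = 0.1564 × 196.97 = 30.8 g

30.8 g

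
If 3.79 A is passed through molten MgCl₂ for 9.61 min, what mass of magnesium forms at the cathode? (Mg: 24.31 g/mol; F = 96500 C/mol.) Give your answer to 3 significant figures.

Q = 3.79 A × 576.6 s = 2185 C
n(e⁻) = Q/F = 2185/96500 = 0.02264 mol
Mg²⁺ + 2e⁻ → Mg, so n(Mg) = 0.02264 / 2 = 0.01132 mol
m = 0.01132 × 24.31 = 0.275 g

0.275 g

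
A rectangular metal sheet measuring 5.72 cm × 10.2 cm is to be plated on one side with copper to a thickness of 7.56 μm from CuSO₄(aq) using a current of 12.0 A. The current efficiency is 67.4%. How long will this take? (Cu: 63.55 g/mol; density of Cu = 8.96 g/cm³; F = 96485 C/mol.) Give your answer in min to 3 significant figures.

2.47 min

Plated area = 5.72 × 10.2 = 58.34 cm²
Volume = 58.34 × 7.56×10⁻⁴ cm = 0.04411 cm³
m(Cu) = 0.04411 × 8.96 = 0.3952 g
n(Cu) = 0.3952 / 63.55 = 0.006219 mol; n(e⁻) = 2 × 0.006219 = 0.01244 mol
Q = 0.01244 × 96485 / 0.674 = 1781 C
t = 1781 / 12.0 = 148.4 s = 2.47 min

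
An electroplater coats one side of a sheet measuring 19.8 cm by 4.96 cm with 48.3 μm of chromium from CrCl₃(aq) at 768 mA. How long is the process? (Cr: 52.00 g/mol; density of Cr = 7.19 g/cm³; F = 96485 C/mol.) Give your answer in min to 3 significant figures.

412 min

Plated area = 19.8 × 4.96 = 98.21 cm²
Volume = 98.21 × 48.3×10⁻⁴ cm = 0.4744 cm³
m(Cr) = 0.4744 × 7.19 = 3.411 g
n(Cr) = 3.411 / 52.00 = 0.06560 mol; n(e⁻) = 3 × 0.06560 = 0.1968 mol
Q = 0.1968 × 96485 = 18990 C
t = 18990 / 0.768 = 24730 s = 412 min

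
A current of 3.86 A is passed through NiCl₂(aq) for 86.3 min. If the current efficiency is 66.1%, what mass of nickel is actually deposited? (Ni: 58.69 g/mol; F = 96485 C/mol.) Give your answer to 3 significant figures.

4.02 g

Q = 3.86 × 5178 = 19990 C
n(e⁻) = 19990 / 96485 = 0.2072 mol
Ni²⁺ + 2e⁻ → Ni, so theoretical m(Ni) = 0.1036 × 58.69 = 6.080 g
Actual mass = 66.1% × 6.080 = 4.02 g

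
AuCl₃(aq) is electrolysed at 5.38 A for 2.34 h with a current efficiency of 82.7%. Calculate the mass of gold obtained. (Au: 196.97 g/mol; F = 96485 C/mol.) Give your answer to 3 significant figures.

Q = 5.38 × 8424 = 45320 C
n(e⁻) = 45320 / 96485 = 0.4697 mol
Au³⁺ + 3e⁻ → Au, so theoretical m(Au) = 0.1566 × 196.97 = 30.85 g
Actual mass = 82.7% × 30.85 = 25.5 g

25.5 g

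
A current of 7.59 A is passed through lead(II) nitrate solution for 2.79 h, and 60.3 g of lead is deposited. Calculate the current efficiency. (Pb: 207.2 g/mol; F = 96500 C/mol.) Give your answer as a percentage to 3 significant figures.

73.7%

Q = 7.59 × 10044 = 76230 C
n(e⁻) = 76230 / 96500 = 0.7899 mol
Pb²⁺ + 2e⁻ → Pb, so theoretical n(Pb) = 0.3950 mol → 81.84 g
Efficiency = 60.3 / 81.84 = 0.7368 = 73.7%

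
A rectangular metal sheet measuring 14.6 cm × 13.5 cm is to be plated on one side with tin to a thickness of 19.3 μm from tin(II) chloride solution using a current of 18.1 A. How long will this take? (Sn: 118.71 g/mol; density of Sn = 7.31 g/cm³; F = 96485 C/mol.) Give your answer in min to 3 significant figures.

Plated area = 14.6 × 13.5 = 197.1 cm²
Volume = 197.1 × 19.3×10⁻⁴ cm = 0.3804 cm³
m(Sn) = 0.3804 × 7.31 = 2.781 g
n(Sn) = 2.781 / 118.71 = 0.02343 mol; n(e⁻) = 2 × 0.02343 = 0.04686 mol
Q = 0.04686 × 96485 = 4521 C
t = 4521 / 18.1 = 249.8 s = 4.16 min

4.16 min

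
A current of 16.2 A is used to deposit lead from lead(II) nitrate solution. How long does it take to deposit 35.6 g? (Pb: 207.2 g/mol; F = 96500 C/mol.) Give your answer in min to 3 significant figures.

34.1 min

n(Pb) = 35.6 / 207.2 = 0.1718 mol
Pb²⁺ + 2e⁻ → Pb, so n(e⁻) = 2 × 0.1718 = 0.3436 mol
Q = 0.3436 × 96500 = 33160 C
t = Q / I = 33160 / 16.2 = 2047 s = 34.1 min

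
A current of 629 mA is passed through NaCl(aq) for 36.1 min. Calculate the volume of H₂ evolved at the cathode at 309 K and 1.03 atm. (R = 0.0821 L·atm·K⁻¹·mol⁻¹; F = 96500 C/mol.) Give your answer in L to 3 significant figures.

0.174 L

Q = It = 0.629 × 2166 = 1362 C
Moles of electrons = 1362 / 96500 = 0.01411 mol
2H⁺ + 2e⁻ → H₂, so n(H₂) = 0.01411 / 2 = 0.007055 mol
V = nRT/P = 0.007055 × 0.0821 × 309 / 1.03 = 0.1738 L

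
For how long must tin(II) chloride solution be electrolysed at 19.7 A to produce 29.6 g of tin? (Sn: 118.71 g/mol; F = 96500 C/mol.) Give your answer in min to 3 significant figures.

40.7 min

n(Sn) = 29.6 / 118.71 = 0.2493 mol
Sn²⁺ + 2e⁻ → Sn, so n(e⁻) = 2 × 0.2493 = 0.4986 mol
Q = 0.4986 × 96500 = 48110 C
t = Q / I = 48110 / 19.7 = 2442 s = 40.7 min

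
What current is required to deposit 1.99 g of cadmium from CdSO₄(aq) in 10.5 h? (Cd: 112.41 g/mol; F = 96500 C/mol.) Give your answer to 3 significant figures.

0.0904 A

n(Cd) = 1.99 / 112.41 = 0.01770 mol
Cd²⁺ + 2e⁻ → Cd, so n(e⁻) = 2 × 0.01770 = 0.03540 mol
Q = 0.03540 × 96500 = 3416 C
I = Q / t = 3416 / 37800 s = 0.0904 A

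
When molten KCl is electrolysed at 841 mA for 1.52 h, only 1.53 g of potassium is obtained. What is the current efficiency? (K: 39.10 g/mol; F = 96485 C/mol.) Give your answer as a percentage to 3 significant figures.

Q = 0.841 × 5472 = 4602 C
n(e⁻) = 4602 / 96485 = 0.04770 mol
K⁺ + e⁻ → K, so theoretical n(K) = 0.04770 mol → 1.865 g
Efficiency = 1.53 / 1.865 = 0.8204 = 82.0%

82.0%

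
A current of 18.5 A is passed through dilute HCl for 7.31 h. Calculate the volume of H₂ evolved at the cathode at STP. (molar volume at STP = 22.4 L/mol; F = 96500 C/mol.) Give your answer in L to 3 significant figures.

Q = It = 18.5 × 26316 = 4.868×10^5 C
n(e⁻) = 4.868×10^5 / 96500 = 5.045 mol
2H⁺ + 2e⁻ → H₂, so n(H₂) = 5.045 / 2 = 2.523 mol
V = 2.523 × 22.4 = 56.52 L

56.5 L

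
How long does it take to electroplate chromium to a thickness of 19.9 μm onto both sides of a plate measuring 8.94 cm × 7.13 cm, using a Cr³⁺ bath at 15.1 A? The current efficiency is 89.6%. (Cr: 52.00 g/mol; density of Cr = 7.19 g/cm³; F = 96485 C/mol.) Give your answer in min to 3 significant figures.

Plated area = 2 × 8.94 × 7.13 = 127.5 cm²
Volume = 127.5 × 19.9×10⁻⁴ cm = 0.2537 cm³
m(Cr) = 0.2537 × 7.19 = 1.824 g
n(Cr) = 1.824 / 52.00 = 0.03508 mol; n(e⁻) = 3 × 0.03508 = 0.1052 mol
Q = 0.1052 × 96485 / 0.896 = 11330 C
t = 11330 / 15.1 = 750.3 s = 12.5 min

12.5 min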